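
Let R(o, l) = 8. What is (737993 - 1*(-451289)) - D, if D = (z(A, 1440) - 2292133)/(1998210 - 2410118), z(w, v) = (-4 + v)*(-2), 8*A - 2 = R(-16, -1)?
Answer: 489872475051/411908 ≈ 1.1893e+6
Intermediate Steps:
A = 5/4 (A = ¼ + (⅛)*8 = ¼ + 1 = 5/4 ≈ 1.2500)
z(w, v) = 8 - 2*v
D = 2295005/411908 (D = ((8 - 2*1440) - 2292133)/(1998210 - 2410118) = ((8 - 2880) - 2292133)/(-411908) = (-2872 - 2292133)*(-1/411908) = -2295005*(-1/411908) = 2295005/411908 ≈ 5.5716)
(737993 - 1*(-451289)) - D = (737993 - 1*(-451289)) - 1*2295005/411908 = (737993 + 451289) - 2295005/411908 = 1189282 - 2295005/411908 = 489872475051/411908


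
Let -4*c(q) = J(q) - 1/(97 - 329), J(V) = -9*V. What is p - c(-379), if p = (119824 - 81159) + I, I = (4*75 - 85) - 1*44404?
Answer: -4334919/928 ≈ -4671.3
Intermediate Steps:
I = -44189 (I = (300 - 85) - 44404 = 215 - 44404 = -44189)
c(q) = -1/928 + 9*q/4 (c(q) = -(-9*q - 1/(97 - 329))/4 = -(-9*q - 1/(-232))/4 = -(-9*q - 1*(-1/232))/4 = -(-9*q + 1/232)/4 = -(1/232 - 9*q)/4 = -1/928 + 9*q/4)
p = -5524 (p = (119824 - 81159) - 44189 = 38665 - 44189 = -5524)
p - c(-379) = -5524 - (-1/928 + (9/4)*(-379)) = -5524 - (-1/928 - 3411/4) = -5524 - 1*(-791353/928) = -5524 + 791353/928 = -4334919/928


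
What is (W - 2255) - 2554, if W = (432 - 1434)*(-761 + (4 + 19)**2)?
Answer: 227655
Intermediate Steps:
W = 232464 (W = -1002*(-761 + 23**2) = -1002*(-761 + 529) = -1002*(-232) = 232464)
(W - 2255) - 2554 = (232464 - 2255) - 2554 = 230209 - 2554 = 227655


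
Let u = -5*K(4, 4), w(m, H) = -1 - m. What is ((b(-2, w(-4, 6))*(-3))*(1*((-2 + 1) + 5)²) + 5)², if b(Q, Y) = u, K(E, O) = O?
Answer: 931225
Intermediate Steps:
u = -20 (u = -5*4 = -20)
b(Q, Y) = -20
((b(-2, w(-4, 6))*(-3))*(1*((-2 + 1) + 5)²) + 5)² = ((-20*(-3))*(1*((-2 + 1) + 5)²) + 5)² = (60*(1*(-1 + 5)²) + 5)² = (60*(1*4²) + 5)² = (60*(1*16) + 5)² = (60*16 + 5)² = (960 + 5)² = 965² = 931225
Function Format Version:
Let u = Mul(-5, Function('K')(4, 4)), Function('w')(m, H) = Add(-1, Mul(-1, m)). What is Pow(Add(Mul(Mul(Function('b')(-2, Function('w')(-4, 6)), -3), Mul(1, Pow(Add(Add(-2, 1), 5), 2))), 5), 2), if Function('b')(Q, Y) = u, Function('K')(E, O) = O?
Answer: 931225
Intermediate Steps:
u = -20 (u = Mul(-5, 4) = -20)
Function('b')(Q, Y) = -20
Pow(Add(Mul(Mul(Function('b')(-2, Function('w')(-4, 6)), -3), Mul(1, Pow(Add(Add(-2, 1), 5), 2))), 5), 2) = Pow(Add(Mul(Mul(-20, -3), Mul(1, Pow(Add(Add(-2, 1), 5), 2))), 5), 2) = Pow(Add(Mul(60, Mul(1, Pow(Add(-1, 5), 2))), 5), 2) = Pow(Add(Mul(60, Mul(1, Pow(4, 2))), 5), 2) = Pow(Add(Mul(60, Mul(1, 16)), 5), 2) = Pow(Add(Mul(60, 16), 5), 2) = Pow(Add(960, 5), 2) = Pow(965, 2) = 931225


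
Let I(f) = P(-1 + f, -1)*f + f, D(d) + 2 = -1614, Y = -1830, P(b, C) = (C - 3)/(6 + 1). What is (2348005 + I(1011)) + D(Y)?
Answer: 16427756/7 ≈ 2.3468e+6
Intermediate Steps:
P(b, C) = -3/7 + C/7 (P(b, C) = (-3 + C)/7 = (-3 + C)*(⅐) = -3/7 + C/7)
D(d) = -1616 (D(d) = -2 - 1614 = -1616)
I(f) = 3*f/7 (I(f) = (-3/7 + (⅐)*(-1))*f + f = (-3/7 - ⅐)*f + f = -4*f/7 + f = 3*f/7)
(2348005 + I(1011)) + D(Y) = (2348005 + (3/7)*1011) - 1616 = (2348005 + 3033/7) - 1616 = 16439068/7 - 1616 = 16427756/7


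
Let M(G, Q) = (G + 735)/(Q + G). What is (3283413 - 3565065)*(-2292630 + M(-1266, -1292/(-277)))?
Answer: 112804702852774338/174695 ≈ 6.4572e+11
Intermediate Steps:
M(G, Q) = (735 + G)/(G + Q)
(3283413 - 3565065)*(-2292630 + M(-1266, -1292/(-277))) = (3283413 - 3565065)*(-2292630 + (735 - 1266)/(-1266 - 1292/(-277))) = -281652*(-2292630 - 531/(-1266 - 1292*(-1/277))) = -281652*(-2292630 - 531/(-1266 + 1292/277)) = -281652*(-2292630 - 531/(-349390/277)) = -281652*(-2292630 - 277/349390*(-531)) = -281652*(-2292630 + 147087/349390) = -281652*(-801021848613/349390) = 112804702852774338/174695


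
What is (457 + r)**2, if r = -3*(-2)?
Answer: 214369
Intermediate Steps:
r = 6
(457 + r)**2 = (457 + 6)**2 = 463**2 = 214369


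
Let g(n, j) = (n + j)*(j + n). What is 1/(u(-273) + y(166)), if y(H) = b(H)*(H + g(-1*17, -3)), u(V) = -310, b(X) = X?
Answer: 1/93646 ≈ 1.0679e-5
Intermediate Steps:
g(n, j) = (j + n)**2 (g(n, j) = (j + n)*(j + n) = (j + n)**2)
y(H) = H*(400 + H) (y(H) = H*(H + (-3 - 1*17)**2) = H*(H + (-3 - 17)**2) = H*(H + (-20)**2) = H*(H + 400) = H*(400 + H))
1/(u(-273) + y(166)) = 1/(-310 + 166*(400 + 166)) = 1/(-310 + 166*566) = 1/(-310 + 93956) = 1/93646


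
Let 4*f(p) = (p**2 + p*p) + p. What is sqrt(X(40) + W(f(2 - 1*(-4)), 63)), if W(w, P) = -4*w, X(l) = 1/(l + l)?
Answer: I*sqrt(31195)/20 ≈ 8.8311*I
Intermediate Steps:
X(l) = 1/(2*l)
f(p) = p**2/2 + p/4 (f(p) = ((p**2 + p*p) + p)/4 = ((p**2 + p**2) + p)/4 = (2*p**2 + p)/4 = (p + 2*p**2)/4 = p**2/2 + p/4)
sqrt(X(40) + W(f(2 - 1*(-4)), 63)) = sqrt((1/2)/40 - (2 - 1*(-4))*(1 + 2*(2 - 1*(-4)))) = sqrt((1/2)*(1/40) - (2 + 4)*(1 + 2*(2 + 4))) = sqrt(1/80 - 6*(1 + 2*6)) = sqrt(1/80 - 6*(1 + 12)) = sqrt(1/80 - 6*13) = sqrt(1/80 - 4*39/2) = sqrt(1/80 - 78) = sqrt(-6239/80) = I*sqrt(31195)/20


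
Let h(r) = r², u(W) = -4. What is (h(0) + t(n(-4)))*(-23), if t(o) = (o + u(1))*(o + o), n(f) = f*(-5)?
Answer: -14720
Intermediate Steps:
n(f) = -5*f
t(o) = 2*o*(-4 + o) (t(o) = (o - 4)*(o + o) = (-4 + o)*(2*o) = 2*o*(-4 + o))
(h(0) + t(n(-4)))*(-23) = (0² + 2*(-5*(-4))*(-4 - 5*(-4)))*(-23) = (0 + 2*20*(-4 + 20))*(-23) = (0 + 2*20*16)*(-23) = (0 + 640)*(-23) = 640*(-23) = -14720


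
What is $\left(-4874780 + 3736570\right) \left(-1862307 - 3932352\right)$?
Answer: $6595538820390$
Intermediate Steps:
$\left(-4874780 + 3736570\right) \left(-1862307 - 3932352\right) = \left(-1138210\right) \left(-5794659\right) = 6595538820390$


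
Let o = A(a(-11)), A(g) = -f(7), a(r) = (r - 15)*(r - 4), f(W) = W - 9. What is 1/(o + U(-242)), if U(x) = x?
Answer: -1/240 ≈ -0.0041667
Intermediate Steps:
f(W) = -9 + W
a(r) = (-15 + r)*(-4 + r)
A(g) = 2 (A(g) = -(-9 + 7) = -1*(-2) = 2)
o = 2
1/(o + U(-242)) = 1/(2 - 242) = 1/(-240) = -1/240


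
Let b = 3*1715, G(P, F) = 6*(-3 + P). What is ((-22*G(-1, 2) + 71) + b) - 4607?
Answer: 1137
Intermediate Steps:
G(P, F) = -18 + 6*P
b = 5145
((-22*G(-1, 2) + 71) + b) - 4607 = ((-22*(-18 + 6*(-1)) + 71) + 5145) - 4607 = ((-22*(-18 - 6) + 71) + 5145) - 4607 = ((-22*(-24) + 71) + 5145) - 4607 = ((528 + 71) + 5145) - 4607 = (599 + 5145) - 4607 = 5744 - 4607 = 1137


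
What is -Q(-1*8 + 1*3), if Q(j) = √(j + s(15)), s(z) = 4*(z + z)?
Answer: -√115 ≈ -10.724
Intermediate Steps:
s(z) = 8*z (s(z) = 4*(2*z) = 8*z)
Q(j) = √(120 + j) (Q(j) = √(j + 8*15) = √(j + 120) = √(120 + j))
-Q(-1*8 + 1*3) = -√(120 + (-1*8 + 1*3)) = -√(120 + (-8 + 3)) = -√(120 - 5) = -√115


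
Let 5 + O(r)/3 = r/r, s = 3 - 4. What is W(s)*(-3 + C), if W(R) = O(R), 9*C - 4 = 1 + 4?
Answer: 24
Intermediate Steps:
s = -1
C = 1 (C = 4/9 + (1 + 4)/9 = 4/9 + (⅑)*5 = 4/9 + 5/9 = 1)
O(r) = -12 (O(r) = -15 + 3*(r/r) = -15 + 3*1 = -15 + 3 = -12)
W(R) = -12
W(s)*(-3 + C) = -12*(-3 + 1) = -12*(-2) = 24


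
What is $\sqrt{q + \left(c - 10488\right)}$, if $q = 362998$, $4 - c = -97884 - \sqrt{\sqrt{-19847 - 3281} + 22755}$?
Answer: $\sqrt{450398 + \sqrt{22755 + 14 i \sqrt{118}}} \approx 671.23 + 0.0004 i$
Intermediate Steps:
$c = 97888 + \sqrt{22755 + 14 i \sqrt{118}}$ ($c = 4 - \left(-97884 - \sqrt{\sqrt{-19847 - 3281} + 22755}\right) = 4 - \left(-97884 - \sqrt{\sqrt{-23128} + 22755}\right) = 4 - \left(-97884 - \sqrt{14 i \sqrt{118} + 22755}\right) = 4 - \left(-97884 - \sqrt{22755 + 14 i \sqrt{118}}\right) = 4 + \left(97884 + \sqrt{22755 + 14 i \sqrt{118}}\right) = 97888 + \sqrt{22755 + 14 i \sqrt{118}} \approx 98039.0 + 0.50408 i$)
$\sqrt{q + \left(c - 10488\right)} = \sqrt{362998 + \left(\left(97888 + \sqrt{22755 + 14 i \sqrt{118}}\right) - 10488\right)} = \sqrt{362998 + \left(87400 + \sqrt{22755 + 14 i \sqrt{118}}\right)} = \sqrt{450398 + \sqrt{22755 + 14 i \sqrt{118}}}$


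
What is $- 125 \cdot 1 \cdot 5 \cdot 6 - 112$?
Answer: $-3862$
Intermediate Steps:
$- 125 \cdot 1 \cdot 5 \cdot 6 - 112 = - 125 \cdot 5 \cdot 6 - 112 = \left(-125\right) 30 - 112 = -3750 - 112 = -3862$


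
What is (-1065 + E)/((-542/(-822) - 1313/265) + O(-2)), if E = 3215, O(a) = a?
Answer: -117083625/342829 ≈ -341.52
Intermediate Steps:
(-1065 + E)/((-542/(-822) - 1313/265) + O(-2)) = (-1065 + 3215)/((-542/(-822) - 1313/265) - 2) = 2150/((-542*(-1/822) - 1313*1/265) - 2) = 2150/((271/411 - 1313/265) - 2) = 2150/(-467828/108915 - 2) = 2150/(-685658/108915) = 2150*(-108915/685658) = -117083625/342829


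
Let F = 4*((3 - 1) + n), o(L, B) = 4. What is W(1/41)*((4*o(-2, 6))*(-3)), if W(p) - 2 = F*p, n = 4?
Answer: -5088/41 ≈ -124.10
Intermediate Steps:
F = 24 (F = 4*((3 - 1) + 4) = 4*(2 + 4) = 4*6 = 24)
W(p) = 2 + 24*p
W(1/41)*((4*o(-2, 6))*(-3)) = (2 + 24/41)*((4*4)*(-3)) = (2 + 24*(1/41))*(16*(-3)) = (2 + 24/41)*(-48) = (106/41)*(-48) = -5088/41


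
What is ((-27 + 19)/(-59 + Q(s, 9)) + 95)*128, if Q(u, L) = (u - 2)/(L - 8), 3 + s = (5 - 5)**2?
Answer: 12176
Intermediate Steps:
s = -3 (s = -3 + (5 - 5)**2 = -3 + 0**2 = -3 + 0 = -3)
Q(u, L) = (-2 + u)/(-8 + L)
((-27 + 19)/(-59 + Q(s, 9)) + 95)*128 = ((-27 + 19)/(-59 + (-2 - 3)/(-8 + 9)) + 95)*128 = (-8/(-59 - 5/1) + 95)*128 = (-8/(-59 + 1*(-5)) + 95)*128 = (-8/(-59 - 5) + 95)*128 = (-8/(-64) + 95)*128 = (-8*(-1/64) + 95)*128 = (1/8 + 95)*128 = (761/8)*128 = 12176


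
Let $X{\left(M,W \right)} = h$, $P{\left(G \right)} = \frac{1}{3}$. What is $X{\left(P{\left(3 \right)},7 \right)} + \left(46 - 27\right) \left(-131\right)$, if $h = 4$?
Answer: $-2485$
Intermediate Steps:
$P{\left(G \right)} = \frac{1}{3}$
$X{\left(M,W \right)} = 4$
$X{\left(P{\left(3 \right)},7 \right)} + \left(46 - 27\right) \left(-131\right) = 4 + \left(46 - 27\right) \left(-131\right) = 4 + 19 \left(-131\right) = 4 - 2489 = -2485$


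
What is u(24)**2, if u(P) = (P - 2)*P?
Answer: 278784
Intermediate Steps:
u(P) = P*(-2 + P) (u(P) = (-2 + P)*P = P*(-2 + P))
u(24)**2 = (24*(-2 + 24))**2 = (24*22)**2 = 528**2 = 278784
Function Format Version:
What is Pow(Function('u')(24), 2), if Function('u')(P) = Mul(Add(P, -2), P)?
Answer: 278784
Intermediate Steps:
Function('u')(P) = Mul(P, Add(-2, P)) (Function('u')(P) = Mul(Add(-2, P), P) = Mul(P, Add(-2, P)))
Pow(Function('u')(24), 2) = Pow(Mul(24, Add(-2, 24)), 2) = Pow(Mul(24, 22), 2) = Pow(528, 2) = 278784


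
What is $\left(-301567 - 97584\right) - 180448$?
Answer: $-579599$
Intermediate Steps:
$\left(-301567 - 97584\right) - 180448 = -399151 - 180448 = -579599$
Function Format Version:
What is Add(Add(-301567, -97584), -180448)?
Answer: -579599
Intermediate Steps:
Add(Add(-301567, -97584), -180448) = Add(-399151, -180448) = -579599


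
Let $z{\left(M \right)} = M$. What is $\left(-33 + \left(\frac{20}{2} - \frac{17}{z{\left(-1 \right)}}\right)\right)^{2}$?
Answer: $36$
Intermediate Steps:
$\left(-33 + \left(\frac{20}{2} - \frac{17}{z{\left(-1 \right)}}\right)\right)^{2} = \left(-33 + \left(\frac{20}{2} - \frac{17}{-1}\right)\right)^{2} = \left(-33 + \left(20 \cdot \frac{1}{2} - -17\right)\right)^{2} = \left(-33 + \left(10 + 17\right)\right)^{2} = \left(-33 + 27\right)^{2} = \left(-6\right)^{2} = 36$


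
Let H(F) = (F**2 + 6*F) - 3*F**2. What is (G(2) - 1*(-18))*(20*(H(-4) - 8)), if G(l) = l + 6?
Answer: -33280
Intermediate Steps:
H(F) = -2*F**2 + 6*F
G(l) = 6 + l
(G(2) - 1*(-18))*(20*(H(-4) - 8)) = ((6 + 2) - 1*(-18))*(20*(2*(-4)*(3 - 1*(-4)) - 8)) = (8 + 18)*(20*(2*(-4)*(3 + 4) - 8)) = 26*(20*(2*(-4)*7 - 8)) = 26*(20*(-56 - 8)) = 26*(20*(-64)) = 26*(-1280) = -33280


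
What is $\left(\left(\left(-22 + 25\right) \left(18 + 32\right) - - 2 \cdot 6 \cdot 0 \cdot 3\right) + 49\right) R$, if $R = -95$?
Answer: $-18905$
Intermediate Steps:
$\left(\left(\left(-22 + 25\right) \left(18 + 32\right) - - 2 \cdot 6 \cdot 0 \cdot 3\right) + 49\right) R = \left(\left(\left(-22 + 25\right) \left(18 + 32\right) - - 2 \cdot 6 \cdot 0 \cdot 3\right) + 49\right) \left(-95\right) = \left(\left(3 \cdot 50 - \left(-2\right) 0 \cdot 3\right) + 49\right) \left(-95\right) = \left(\left(150 - 0 \cdot 3\right) + 49\right) \left(-95\right) = \left(\left(150 - 0\right) + 49\right) \left(-95\right) = \left(\left(150 + 0\right) + 49\right) \left(-95\right) = \left(150 + 49\right) \left(-95\right) = 199 \left(-95\right) = -18905$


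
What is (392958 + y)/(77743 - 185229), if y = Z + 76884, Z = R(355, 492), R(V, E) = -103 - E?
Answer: -469247/107486 ≈ -4.3657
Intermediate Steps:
Z = -595 (Z = -103 - 1*492 = -103 - 492 = -595)
y = 76289 (y = -595 + 76884 = 76289)
(392958 + y)/(77743 - 185229) = (392958 + 76289)/(77743 - 185229) = 469247/(-107486) = 469247*(-1/107486) = -469247/107486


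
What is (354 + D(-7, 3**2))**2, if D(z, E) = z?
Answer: 120409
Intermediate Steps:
(354 + D(-7, 3**2))**2 = (354 - 7)**2 = 347**2 = 120409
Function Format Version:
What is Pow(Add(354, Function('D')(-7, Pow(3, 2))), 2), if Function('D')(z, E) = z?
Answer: 120409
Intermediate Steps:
Pow(Add(354, Function('D')(-7, Pow(3, 2))), 2) = Pow(Add(354, -7), 2) = Pow(347, 2) = 120409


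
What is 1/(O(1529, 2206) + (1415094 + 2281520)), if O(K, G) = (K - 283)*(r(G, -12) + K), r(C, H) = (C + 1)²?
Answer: 1/6074679602 ≈ 1.6462e-10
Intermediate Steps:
r(C, H) = (1 + C)²
O(K, G) = (-283 + K)*(K + (1 + G)²) (O(K, G) = (K - 283)*((1 + G)² + K) = (-283 + K)*(K + (1 + G)²))
1/(O(1529, 2206) + (1415094 + 2281520)) = 1/((1529² - 283*1529 - 283*(1 + 2206)² + 1529*(1 + 2206)²) + (1415094 + 2281520)) = 1/((2337841 - 432707 - 283*2207² + 1529*2207²) + 3696614) = 1/((2337841 - 432707 - 283*4870849 + 1529*4870849) + 3696614) = 1/((2337841 - 432707 - 1378450267 + 7447528121) + 3696614) = 1/(6070982988 + 3696614) = 1/6074679602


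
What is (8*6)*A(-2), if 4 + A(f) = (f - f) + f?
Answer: -288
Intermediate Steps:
A(f) = -4 + f (A(f) = -4 + ((f - f) + f) = -4 + (0 + f) = -4 + f)
(8*6)*A(-2) = (8*6)*(-4 - 2) = 48*(-6) = -288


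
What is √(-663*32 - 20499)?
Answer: 9*I*√515 ≈ 204.24*I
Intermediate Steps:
√(-663*32 - 20499) = √(-21216 - 20499) = √(-41715) = 9*I*√515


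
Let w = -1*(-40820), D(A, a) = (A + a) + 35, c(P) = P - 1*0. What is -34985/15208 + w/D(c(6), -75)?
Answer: -310990025/258536 ≈ -1202.9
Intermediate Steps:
c(P) = P (c(P) = P + 0 = P)
D(A, a) = 35 + A + a
w = 40820
-34985/15208 + w/D(c(6), -75) = -34985/15208 + 40820/(35 + 6 - 75) = -34985*1/15208 + 40820/(-34) = -34985/15208 + 40820*(-1/34) = -34985/15208 - 20410/17 = -310990025/258536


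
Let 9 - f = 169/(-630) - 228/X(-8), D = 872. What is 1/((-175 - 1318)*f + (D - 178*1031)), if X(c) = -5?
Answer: -630/80893703 ≈ -7.7880e-6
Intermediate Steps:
f = -22889/630 (f = 9 - (169/(-630) - 228/(-5)) = 9 - (169*(-1/630) - 228*(-1/5)) = 9 - (-169/630 + 228/5) = 9 - 1*28559/630 = 9 - 28559/630 = -22889/630 ≈ -36.332)
1/((-175 - 1318)*f + (D - 178*1031)) = 1/((-175 - 1318)*(-22889/630) + (872 - 178*1031)) = 1/(-1493*(-22889/630) + (872 - 183518)) = 1/(34173277/630 - 182646) = 1/(-80893703/630) = -630/80893703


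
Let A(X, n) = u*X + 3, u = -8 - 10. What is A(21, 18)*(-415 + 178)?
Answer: 88875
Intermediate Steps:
u = -18
A(X, n) = 3 - 18*X (A(X, n) = -18*X + 3 = 3 - 18*X)
A(21, 18)*(-415 + 178) = (3 - 18*21)*(-415 + 178) = (3 - 378)*(-237) = -375*(-237) = 88875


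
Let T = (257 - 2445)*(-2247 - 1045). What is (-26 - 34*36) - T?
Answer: -7204146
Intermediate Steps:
T = 7202896 (T = -2188*(-3292) = 7202896)
(-26 - 34*36) - T = (-26 - 34*36) - 1*7202896 = (-26 - 1224) - 7202896 = -1250 - 7202896 = -7204146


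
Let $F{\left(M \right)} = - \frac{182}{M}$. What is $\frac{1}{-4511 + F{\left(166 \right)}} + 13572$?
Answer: $\frac{5082768205}{374504} \approx 13572.0$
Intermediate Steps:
$\frac{1}{-4511 + F{\left(166 \right)}} + 13572 = \frac{1}{-4511 - \frac{182}{166}} + 13572 = \frac{1}{-4511 - \frac{91}{83}} + 13572 = \frac{1}{- \frac{374504}{83}} + 13572 = - \frac{83}{374504} + 13572 = \frac{5082768205}{374504}$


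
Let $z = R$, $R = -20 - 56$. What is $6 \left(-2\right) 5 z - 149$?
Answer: $4411$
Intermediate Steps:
$R = -76$ ($R = -20 - 56 = -76$)
$z = -76$
$6 \left(-2\right) 5 z - 149 = 6 \left(-2\right) 5 \left(-76\right) - 149 = \left(-12\right) 5 \left(-76\right) - 149 = \left(-60\right) \left(-76\right) - 149 = 4560 - 149 = 4411$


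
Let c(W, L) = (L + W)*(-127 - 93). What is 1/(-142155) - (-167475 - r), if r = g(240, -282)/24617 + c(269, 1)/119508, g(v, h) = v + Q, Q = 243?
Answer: 5836624396484963957/34850819734965 ≈ 1.6747e+5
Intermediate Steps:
c(W, L) = -220*L - 220*W (c(W, L) = (L + W)*(-220) = -220*L - 220*W)
g(v, h) = 243 + v (g(v, h) = v + 243 = 243 + v)
r = -117043953/245160703 (r = (243 + 240)/24617 + (-220*1 - 220*269)/119508 = 483*(1/24617) + (-220 - 59180)*(1/119508) = 483/24617 - 59400*1/119508 = 483/24617 - 4950/9959 = -117043953/245160703 ≈ -0.47742)
1/(-142155) - (-167475 - r) = 1/(-142155) - (-167475 - 1*(-117043953/245160703)) = -1/142155 - (-167475 + 117043953/245160703) = -1/142155 - 1*(-41058171690972/245160703) = -1/142155 + 41058171690972/245160703 = 5836624396484963957/34850819734965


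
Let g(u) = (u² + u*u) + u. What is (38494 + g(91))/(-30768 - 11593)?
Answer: -55147/42361 ≈ -1.3018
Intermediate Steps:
g(u) = u + 2*u² (g(u) = (u² + u²) + u = 2*u² + u = u + 2*u²)
(38494 + g(91))/(-30768 - 11593) = (38494 + 91*(1 + 2*91))/(-30768 - 11593) = (38494 + 91*(1 + 182))/(-42361) = (38494 + 91*183)*(-1/42361) = (38494 + 16653)*(-1/42361) = 55147*(-1/42361) = -55147/42361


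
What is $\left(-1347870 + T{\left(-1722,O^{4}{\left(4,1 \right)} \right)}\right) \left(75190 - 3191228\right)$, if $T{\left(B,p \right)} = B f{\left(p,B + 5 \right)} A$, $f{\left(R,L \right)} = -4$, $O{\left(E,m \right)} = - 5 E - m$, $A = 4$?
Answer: $4114161060084$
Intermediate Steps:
$O{\left(E,m \right)} = - m - 5 E$
$T{\left(B,p \right)} = - 16 B$ ($T{\left(B,p \right)} = B \left(-4\right) 4 = - 4 B 4 = - 16 B$)
$\left(-1347870 + T{\left(-1722,O^{4}{\left(4,1 \right)} \right)}\right) \left(75190 - 3191228\right) = \left(-1347870 - -27552\right) \left(75190 - 3191228\right) = \left(-1347870 + 27552\right) \left(-3116038\right) = \left(-1320318\right) \left(-3116038\right) = 4114161060084$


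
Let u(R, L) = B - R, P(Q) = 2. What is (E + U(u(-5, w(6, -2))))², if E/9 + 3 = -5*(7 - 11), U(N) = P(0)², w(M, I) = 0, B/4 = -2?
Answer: 24649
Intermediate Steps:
B = -8 (B = 4*(-2) = -8)
u(R, L) = -8 - R
U(N) = 4 (U(N) = 2² = 4)
E = 153 (E = -27 + 9*(-5*(7 - 11)) = -27 + 9*(-5*(-4)) = -27 + 9*20 = -27 + 180 = 153)
(E + U(u(-5, w(6, -2))))² = (153 + 4)² = 157² = 24649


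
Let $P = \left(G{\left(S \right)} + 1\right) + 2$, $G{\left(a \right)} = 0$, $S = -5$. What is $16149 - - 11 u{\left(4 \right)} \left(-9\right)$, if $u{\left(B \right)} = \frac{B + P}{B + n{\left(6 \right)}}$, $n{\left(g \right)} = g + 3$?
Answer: $\frac{209244}{13} \approx 16096.0$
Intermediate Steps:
$n{\left(g \right)} = 3 + g$
$P = 3$ ($P = \left(0 + 1\right) + 2 = 1 + 2 = 3$)
$u{\left(B \right)} = \frac{3 + B}{9 + B}$ ($u{\left(B \right)} = \frac{B + 3}{B + \left(3 + 6\right)} = \frac{3 + B}{B + 9} = \frac{3 + B}{9 + B}$)
$16149 - - 11 u{\left(4 \right)} \left(-9\right) = 16149 - - 11 \frac{3 + 4}{9 + 4} \left(-9\right) = 16149 - - 11 \cdot \frac{1}{13} \cdot 7 \left(-9\right) = 16149 - \left(-11\right) \frac{7}{13} \left(-9\right) = 16149 - \left(- \frac{77}{13}\right) \left(-9\right) = 16149 - \frac{693}{13} = \frac{209244}{13}$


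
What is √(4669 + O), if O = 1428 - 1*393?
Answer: 2*√1426 ≈ 75.525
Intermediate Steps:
O = 1035 (O = 1428 - 393 = 1035)
√(4669 + O) = √(4669 + 1035) = √5704 = 2*√1426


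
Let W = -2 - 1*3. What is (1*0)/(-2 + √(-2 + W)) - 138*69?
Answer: -9522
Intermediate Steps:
W = -5 (W = -2 - 3 = -5)
(1*0)/(-2 + √(-2 + W)) - 138*69 = (1*0)/(-2 + √(-2 - 5)) - 138*69 = 0/(-2 + √(-7)) - 9522 = 0/(-2 + I*√7) - 9522 = 0 - 9522 = -9522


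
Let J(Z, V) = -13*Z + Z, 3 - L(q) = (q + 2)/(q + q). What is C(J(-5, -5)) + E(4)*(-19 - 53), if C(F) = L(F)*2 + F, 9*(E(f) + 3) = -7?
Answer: 10109/30 ≈ 336.97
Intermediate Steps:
L(q) = 3 - (2 + q)/(2*q) (L(q) = 3 - (q + 2)/(q + q) = 3 - (2 + q)/(2*q))
E(f) = -34/9 (E(f) = -3 + (1/9)*(-7) = -3 - 7/9 = -34/9)
J(Z, V) = -12*Z
C(F) = 5 + F - 2/F (C(F) = (5/2 - 1/F)*2 + F = (5 - 2/F) + F = 5 + F - 2/F)
C(J(-5, -5)) + E(4)*(-19 - 53) = (5 - 12*(-5) - 2/((-12*(-5)))) - 34*(-19 - 53)/9 = (5 + 60 - 2/60) - 34/9*(-72) = (5 + 60 - 2*1/60) + 272 = (5 + 60 - 1/30) + 272 = 1949/30 + 272 = 10109/30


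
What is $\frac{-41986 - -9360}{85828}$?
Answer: $- \frac{16313}{42914} \approx -0.38013$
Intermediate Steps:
$\frac{-41986 - -9360}{85828} = \left(-41986 + 9360\right) \frac{1}{85828} = \left(-32626\right) \frac{1}{85828} = - \frac{16313}{42914}$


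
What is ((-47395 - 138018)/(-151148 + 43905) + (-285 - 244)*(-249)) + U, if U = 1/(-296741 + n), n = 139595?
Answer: 2219897922334693/16852808478 ≈ 1.3172e+5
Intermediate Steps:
U = -1/157146 (U = 1/(-296741 + 139595) = 1/(-157146) = -1/157146 ≈ -6.3635e-6)
((-47395 - 138018)/(-151148 + 43905) + (-285 - 244)*(-249)) + U = ((-47395 - 138018)/(-151148 + 43905) + (-285 - 244)*(-249)) - 1/157146 = (-185413/(-107243) - 529*(-249)) - 1/157146 = (-185413*(-1/107243) + 131721) - 1/157146 = (185413/107243 + 131721) - 1/157146 = 14126340616/107243 - 1/157146 = 2219897922334693/16852808478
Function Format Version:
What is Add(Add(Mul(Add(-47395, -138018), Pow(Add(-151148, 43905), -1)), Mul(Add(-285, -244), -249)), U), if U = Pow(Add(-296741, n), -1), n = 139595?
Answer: Rational(2219897922334693, 16852808478) ≈ 1.3172e+5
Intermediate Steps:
U = Rational(-1, 157146) (U = Pow(Add(-296741, 139595), -1) = Pow(-157146, -1) = Rational(-1, 157146) ≈ -6.3635e-6)
Add(Add(Mul(Add(-47395, -138018), Pow(Add(-151148, 43905), -1)), Mul(Add(-285, -244), -249)), U) = Add(Add(Mul(Add(-47395, -138018), Pow(Add(-151148, 43905), -1)), Mul(Add(-285, -244), -249)), Rational(-1, 157146)) = Add(Add(Mul(-185413, Pow(-107243, -1)), Mul(-529, -249)), Rational(-1, 157146)) = Add(Add(Mul(-185413, Rational(-1, 107243)), 131721), Rational(-1, 157146)) = Add(Add(Rational(185413, 107243), 131721), Rational(-1, 157146)) = Add(Rational(14126340616, 107243), Rational(-1, 157146)) = Rational(2219897922334693, 16852808478)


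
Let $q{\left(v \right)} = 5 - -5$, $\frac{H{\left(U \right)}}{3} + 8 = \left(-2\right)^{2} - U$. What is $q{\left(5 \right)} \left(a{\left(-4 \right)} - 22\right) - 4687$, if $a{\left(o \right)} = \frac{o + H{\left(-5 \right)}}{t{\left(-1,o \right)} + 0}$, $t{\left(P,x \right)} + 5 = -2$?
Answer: $- \frac{34339}{7} \approx -4905.6$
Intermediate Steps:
$t{\left(P,x \right)} = -7$ ($t{\left(P,x \right)} = -5 - 2 = -7$)
$H{\left(U \right)} = -12 - 3 U$ ($H{\left(U \right)} = -24 + 3 \left(\left(-2\right)^{2} - U\right) = -24 + 3 \left(4 - U\right) = -24 - \left(-12 + 3 U\right) = -12 - 3 U$)
$q{\left(v \right)} = 10$ ($q{\left(v \right)} = 5 + 5 = 10$)
$a{\left(o \right)} = - \frac{3}{7} - \frac{o}{7}$ ($a{\left(o \right)} = \frac{o - -3}{-7 + 0} = \frac{o + \left(-12 + 15\right)}{-7} = \left(o + 3\right) \left(- \frac{1}{7}\right) = \left(3 + o\right) \left(- \frac{1}{7}\right) = - \frac{3}{7} - \frac{o}{7}$)
$q{\left(5 \right)} \left(a{\left(-4 \right)} - 22\right) - 4687 = 10 \left(\left(- \frac{3}{7} - - \frac{4}{7}\right) - 22\right) - 4687 = 10 \left(\left(- \frac{3}{7} + \frac{4}{7}\right) - 22\right) - 4687 = 10 \left(\frac{1}{7} - 22\right) - 4687 = 10 \left(- \frac{153}{7}\right) - 4687 = - \frac{1530}{7} - 4687 = - \frac{34339}{7}$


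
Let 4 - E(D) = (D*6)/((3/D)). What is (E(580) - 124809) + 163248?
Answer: -634357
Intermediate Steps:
E(D) = 4 - 2*D² (E(D) = 4 - D*6/(3/D) = 4 - 6*D*D/3 = 4 - 2*D²)
(E(580) - 124809) + 163248 = ((4 - 2*580²) - 124809) + 163248 = ((4 - 2*336400) - 124809) + 163248 = ((4 - 672800) - 124809) + 163248 = (-672796 - 124809) + 163248 = -797605 + 163248 = -634357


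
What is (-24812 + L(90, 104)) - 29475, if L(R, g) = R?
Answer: -54197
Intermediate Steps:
(-24812 + L(90, 104)) - 29475 = (-24812 + 90) - 29475 = -24722 - 29475 = -54197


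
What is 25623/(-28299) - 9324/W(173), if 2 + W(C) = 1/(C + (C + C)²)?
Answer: 10542584289231/2261816441 ≈ 4661.1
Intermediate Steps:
W(C) = -2 + 1/(C + 4*C²) (W(C) = -2 + 1/(C + (C + C)²) = -2 + 1/(C + (2*C)²) = -2 + 1/(C + 4*C²))
25623/(-28299) - 9324/W(173) = 25623/(-28299) - 9324*173*(1 + 4*173)/(1 - 8*173² - 2*173) = 25623*(-1/28299) - 9324*173*(1 + 692)/(1 - 8*29929 - 346) = -8541/9433 - 9324*119889/(1 - 239432 - 346) = -8541/9433 - 9324/((1/173)*(1/693)*(-239777)) = -8541/9433 - 9324/(-239777/119889) = -8541/9433 - 9324*(-119889/239777) = -8541/9433 + 1117845036/239777 = 10542584289231/2261816441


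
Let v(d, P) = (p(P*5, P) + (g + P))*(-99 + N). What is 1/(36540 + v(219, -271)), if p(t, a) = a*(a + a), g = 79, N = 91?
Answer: -1/1136980 ≈ -8.7952e-7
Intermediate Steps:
p(t, a) = 2*a² (p(t, a) = a*(2*a) = 2*a²)
v(d, P) = -632 - 16*P² - 8*P (v(d, P) = (2*P² + (79 + P))*(-99 + 91) = (79 + P + 2*P²)*(-8) = -632 - 16*P² - 8*P)
1/(36540 + v(219, -271)) = 1/(36540 + (-632 - 16*(-271)² - 8*(-271))) = 1/(36540 + (-632 - 16*73441 + 2168)) = 1/(36540 + (-632 - 1175056 + 2168)) = 1/(36540 - 1173520) = 1/(-1136980) = -1/1136980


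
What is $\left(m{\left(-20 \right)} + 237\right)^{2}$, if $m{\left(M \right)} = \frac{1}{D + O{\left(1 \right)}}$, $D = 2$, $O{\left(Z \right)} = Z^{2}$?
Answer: $\frac{506944}{9} \approx 56327.0$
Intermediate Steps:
$m{\left(M \right)} = \frac{1}{3}$ ($m{\left(M \right)} = \frac{1}{2 + 1^{2}} = \frac{1}{2 + 1} = \frac{1}{3}$)
$\left(m{\left(-20 \right)} + 237\right)^{2} = \left(\frac{1}{3} + 237\right)^{2} = \left(\frac{712}{3}\right)^{2} = \frac{506944}{9}$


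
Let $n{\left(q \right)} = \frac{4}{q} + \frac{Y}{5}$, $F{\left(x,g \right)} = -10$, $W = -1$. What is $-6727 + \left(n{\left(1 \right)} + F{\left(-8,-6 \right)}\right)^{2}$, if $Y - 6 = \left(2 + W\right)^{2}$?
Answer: $- \frac{167646}{25} \approx -6705.8$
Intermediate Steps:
$Y = 7$ ($Y = 6 + \left(2 - 1\right)^{2} = 6 + 1^{2} = 6 + 1 = 7$)
$n{\left(q \right)} = \frac{7}{5} + \frac{4}{q}$ ($n{\left(q \right)} = \frac{4}{q} + \frac{7}{5} = \frac{7}{5} + \frac{4}{q}$)
$-6727 + \left(n{\left(1 \right)} + F{\left(-8,-6 \right)}\right)^{2} = -6727 + \left(\left(\frac{7}{5} + \frac{4}{1}\right) - 10\right)^{2} = -6727 + \left(\left(\frac{7}{5} + 4 \cdot 1\right) - 10\right)^{2} = -6727 + \left(\left(\frac{7}{5} + 4\right) - 10\right)^{2} = -6727 + \left(\frac{27}{5} - 10\right)^{2} = -6727 + \left(- \frac{23}{5}\right)^{2} = -6727 + \frac{529}{25} = - \frac{167646}{25}$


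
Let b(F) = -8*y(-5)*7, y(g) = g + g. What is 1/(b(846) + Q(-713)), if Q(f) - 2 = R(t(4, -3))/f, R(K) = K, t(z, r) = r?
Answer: 713/400709 ≈ 0.0017793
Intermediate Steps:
y(g) = 2*g
b(F) = 560 (b(F) = -16*(-5)*7 = -8*(-10)*7 = 80*7 = 560)
Q(f) = 2 - 3/f
1/(b(846) + Q(-713)) = 1/(560 + (2 - 3/(-713))) = 1/(560 + (2 - 3*(-1/713))) = 1/(560 + (2 + 3/713)) = 1/(560 + 1429/713) = 1/(400709/713) = 713/400709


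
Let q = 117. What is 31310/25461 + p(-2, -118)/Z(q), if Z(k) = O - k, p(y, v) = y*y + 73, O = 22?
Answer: 1013953/2418795 ≈ 0.41920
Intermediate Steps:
p(y, v) = 73 + y² (p(y, v) = y² + 73 = 73 + y²)
Z(k) = 22 - k
31310/25461 + p(-2, -118)/Z(q) = 31310/25461 + (73 + (-2)²)/(22 - 1*117) = 31310*(1/25461) + (73 + 4)/(22 - 117) = 31310/25461 + 77/(-95) = 31310/25461 + 77*(-1/95) = 31310/25461 - 77/95 = 1013953/2418795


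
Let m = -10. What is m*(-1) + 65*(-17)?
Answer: -1095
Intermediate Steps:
m*(-1) + 65*(-17) = -10*(-1) + 65*(-17) = 10 - 1105 = -1095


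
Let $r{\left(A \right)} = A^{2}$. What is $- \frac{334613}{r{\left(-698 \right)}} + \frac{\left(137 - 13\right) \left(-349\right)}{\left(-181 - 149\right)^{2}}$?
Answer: $- \frac{14380899001}{13264128900} \approx -1.0842$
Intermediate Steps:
$- \frac{334613}{r{\left(-698 \right)}} + \frac{\left(137 - 13\right) \left(-349\right)}{\left(-181 - 149\right)^{2}} = - \frac{334613}{\left(-698\right)^{2}} + \frac{\left(137 - 13\right) \left(-349\right)}{\left(-181 - 149\right)^{2}} = - \frac{334613}{487204} + \frac{124 \left(-349\right)}{\left(-330\right)^{2}} = \left(-334613\right) \frac{1}{487204} - \frac{43276}{108900} = - \frac{334613}{487204} - \frac{10819}{27225} = - \frac{14380899001}{13264128900}$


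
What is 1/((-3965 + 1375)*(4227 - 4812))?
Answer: 1/1515150 ≈ 6.6000e-7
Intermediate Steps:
1/((-3965 + 1375)*(4227 - 4812)) = 1/(-2590*(-585)) = 1/1515150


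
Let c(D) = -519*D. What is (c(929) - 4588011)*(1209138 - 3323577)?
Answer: 10720548269118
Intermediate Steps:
(c(929) - 4588011)*(1209138 - 3323577) = (-519*929 - 4588011)*(1209138 - 3323577) = (-482151 - 4588011)*(-2114439) = -5070162*(-2114439) = 10720548269118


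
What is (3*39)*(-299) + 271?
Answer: -34712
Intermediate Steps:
(3*39)*(-299) + 271 = 117*(-299) + 271 = -34983 + 271 = -34712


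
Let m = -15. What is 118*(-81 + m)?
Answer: -11328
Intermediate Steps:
118*(-81 + m) = 118*(-81 - 15) = 118*(-96) = -11328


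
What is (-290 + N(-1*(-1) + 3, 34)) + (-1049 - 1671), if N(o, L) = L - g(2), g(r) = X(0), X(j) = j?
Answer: -2976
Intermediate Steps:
g(r) = 0
N(o, L) = L (N(o, L) = L - 1*0 = L + 0 = L)
(-290 + N(-1*(-1) + 3, 34)) + (-1049 - 1671) = (-290 + 34) + (-1049 - 1671) = -256 - 2720 = -2976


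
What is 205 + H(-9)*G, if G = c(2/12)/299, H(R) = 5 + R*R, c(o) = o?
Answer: 183928/897 ≈ 205.05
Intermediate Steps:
H(R) = 5 + R**2
G = 1/1794 (G = (2/12)/299 = (2*(1/12))*(1/299) = (1/6)*(1/299) = 1/1794 ≈ 0.00055741)
205 + H(-9)*G = 205 + (5 + (-9)**2)*(1/1794) = 205 + (5 + 81)*(1/1794) = 205 + 86*(1/1794) = 205 + 43/897 = 183928/897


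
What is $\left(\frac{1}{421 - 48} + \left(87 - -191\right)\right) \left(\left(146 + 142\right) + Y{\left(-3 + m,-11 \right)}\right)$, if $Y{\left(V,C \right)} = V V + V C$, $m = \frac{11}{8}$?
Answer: $\frac{2047457775}{23872} \approx 85768.0$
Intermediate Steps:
$m = \frac{11}{8}$ ($m = 11 \cdot \frac{1}{8} = \frac{11}{8} \approx 1.375$)
$Y{\left(V,C \right)} = V^{2} + C V$
$\left(\frac{1}{421 - 48} + \left(87 - -191\right)\right) \left(\left(146 + 142\right) + Y{\left(-3 + m,-11 \right)}\right) = \left(\frac{1}{421 - 48} + \left(87 - -191\right)\right) \left(\left(146 + 142\right) + \left(-3 + \frac{11}{8}\right) \left(-11 + \left(-3 + \frac{11}{8}\right)\right)\right) = \left(\frac{1}{373} + \left(87 + 191\right)\right) \left(288 - \frac{13 \left(-11 - \frac{13}{8}\right)}{8}\right) = \left(\frac{1}{373} + 278\right) \left(288 - - \frac{1313}{64}\right) = \frac{103695 \left(288 + \frac{1313}{64}\right)}{373} = \frac{103695}{373} \cdot \frac{19745}{64} = \frac{2047457775}{23872}$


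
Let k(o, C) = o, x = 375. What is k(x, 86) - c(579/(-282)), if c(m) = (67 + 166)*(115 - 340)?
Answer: 52800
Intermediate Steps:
c(m) = -52425 (c(m) = 233*(-225) = -52425)
k(x, 86) - c(579/(-282)) = 375 - 1*(-52425) = 375 + 52425 = 52800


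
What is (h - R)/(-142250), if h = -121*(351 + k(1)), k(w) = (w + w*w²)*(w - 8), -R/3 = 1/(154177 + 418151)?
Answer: 7779272951/27137886000 ≈ 0.28666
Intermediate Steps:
R = -1/190776 (R = -3/(154177 + 418151) = -3/572328 = -3*1/572328 = -1/190776 ≈ -5.2418e-6)
k(w) = (-8 + w)*(w + w³) (k(w) = (w + w³)*(-8 + w) = (-8 + w)*(w + w³))
h = -40777 (h = -121*(351 + 1*(-8 + 1 + 1³ - 8*1²)) = -121*(351 + 1*(-8 + 1 + 1 - 8*1)) = -121*(351 + 1*(-8 + 1 + 1 - 8)) = -121*(351 + 1*(-14)) = -121*(351 - 14) = -121*337 = -40777)
(h - R)/(-142250) = (-40777 - 1*(-1/190776))/(-142250) = (-40777 + 1/190776)*(-1/142250) = -7779272951/190776*(-1/142250) = 7779272951/27137886000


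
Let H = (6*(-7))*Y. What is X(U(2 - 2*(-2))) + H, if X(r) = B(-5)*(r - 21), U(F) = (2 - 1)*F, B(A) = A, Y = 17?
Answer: -639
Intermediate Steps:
H = -714 (H = (6*(-7))*17 = -42*17 = -714)
U(F) = F (U(F) = 1*F = F)
X(r) = 105 - 5*r (X(r) = -5*(r - 21) = -5*(-21 + r) = 105 - 5*r)
X(U(2 - 2*(-2))) + H = (105 - 5*(2 - 2*(-2))) - 714 = (105 - 5*(2 + 4)) - 714 = (105 - 5*6) - 714 = (105 - 30) - 714 = 75 - 714 = -639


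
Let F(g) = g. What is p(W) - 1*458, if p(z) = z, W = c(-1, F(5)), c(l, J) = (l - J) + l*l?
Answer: -463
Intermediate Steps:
c(l, J) = l + l² - J (c(l, J) = (l - J) + l² = l + l² - J)
W = -5 (W = -1 + (-1)² - 1*5 = -1 + 1 - 5 = -5)
p(W) - 1*458 = -5 - 1*458 = -5 - 458 = -463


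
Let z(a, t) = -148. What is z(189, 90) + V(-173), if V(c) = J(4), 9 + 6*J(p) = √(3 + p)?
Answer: -299/2 + √7/6 ≈ -149.06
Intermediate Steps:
J(p) = -3/2 + √(3 + p)/6
V(c) = -3/2 + √7/6 (V(c) = -3/2 + √(3 + 4)/6 = -3/2 + √7/6)
z(189, 90) + V(-173) = -148 + (-3/2 + √7/6) = -299/2 + √7/6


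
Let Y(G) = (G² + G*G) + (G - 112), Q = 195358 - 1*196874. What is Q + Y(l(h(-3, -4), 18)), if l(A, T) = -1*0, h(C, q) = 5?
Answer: -1628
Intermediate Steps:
l(A, T) = 0
Q = -1516 (Q = 195358 - 196874 = -1516)
Y(G) = -112 + G + 2*G² (Y(G) = (G² + G²) + (-112 + G) = 2*G² + (-112 + G) = -112 + G + 2*G²)
Q + Y(l(h(-3, -4), 18)) = -1516 + (-112 + 0 + 2*0²) = -1516 + (-112 + 0 + 2*0) = -1516 + (-112 + 0 + 0) = -1516 - 112 = -1628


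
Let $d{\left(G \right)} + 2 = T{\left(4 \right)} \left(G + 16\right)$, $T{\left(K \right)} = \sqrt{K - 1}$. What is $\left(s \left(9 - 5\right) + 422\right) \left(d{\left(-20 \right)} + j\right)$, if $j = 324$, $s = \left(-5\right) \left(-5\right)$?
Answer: $168084 - 2088 \sqrt{3} \approx 1.6447 \cdot 10^{5}$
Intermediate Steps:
$T{\left(K \right)} = \sqrt{-1 + K}$
$s = 25$
$d{\left(G \right)} = -2 + \sqrt{3} \left(16 + G\right)$ ($d{\left(G \right)} = -2 + \sqrt{-1 + 4} \left(G + 16\right) = -2 + \sqrt{3} \left(16 + G\right)$)
$\left(s \left(9 - 5\right) + 422\right) \left(d{\left(-20 \right)} + j\right) = \left(25 \left(9 - 5\right) + 422\right) \left(\left(-2 + 16 \sqrt{3} - 20 \sqrt{3}\right) + 324\right) = \left(25 \cdot 4 + 422\right) \left(\left(-2 - 4 \sqrt{3}\right) + 324\right) = \left(100 + 422\right) \left(322 - 4 \sqrt{3}\right) = 522 \left(322 - 4 \sqrt{3}\right) = 168084 - 2088 \sqrt{3}$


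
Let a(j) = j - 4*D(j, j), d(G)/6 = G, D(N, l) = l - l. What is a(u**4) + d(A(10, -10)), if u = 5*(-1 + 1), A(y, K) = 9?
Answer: 54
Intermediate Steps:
D(N, l) = 0
d(G) = 6*G
u = 0 (u = 5*0 = 0)
a(j) = j (a(j) = j - 4*0 = j + 0 = j)
a(u**4) + d(A(10, -10)) = 0**4 + 6*9 = 0 + 54 = 54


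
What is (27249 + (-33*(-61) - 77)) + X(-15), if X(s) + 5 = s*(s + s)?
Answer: 29630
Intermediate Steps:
X(s) = -5 + 2*s² (X(s) = -5 + s*(s + s) = -5 + s*(2*s) = -5 + 2*s²)
(27249 + (-33*(-61) - 77)) + X(-15) = (27249 + (-33*(-61) - 77)) + (-5 + 2*(-15)²) = (27249 + (2013 - 77)) + (-5 + 2*225) = (27249 + 1936) + (-5 + 450) = 29185 + 445 = 29630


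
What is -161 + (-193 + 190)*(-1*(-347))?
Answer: -1202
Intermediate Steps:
-161 + (-193 + 190)*(-1*(-347)) = -161 - 3*347 = -161 - 1041 = -1202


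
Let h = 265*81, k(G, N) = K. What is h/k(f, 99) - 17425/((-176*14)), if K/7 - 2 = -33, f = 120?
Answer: -1002215/10912 ≈ -91.845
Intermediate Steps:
K = -217 (K = 14 + 7*(-33) = 14 - 231 = -217)
k(G, N) = -217
h = 21465
h/k(f, 99) - 17425/((-176*14)) = 21465/(-217) - 17425/((-176*14)) = 21465*(-1/217) - 17425/(-2464) = -21465/217 - 17425*(-1/2464) = -21465/217 + 17425/2464 = -1002215/10912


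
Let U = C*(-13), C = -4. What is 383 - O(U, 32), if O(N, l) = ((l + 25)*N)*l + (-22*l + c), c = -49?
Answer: -93712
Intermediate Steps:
U = 52 (U = -4*(-13) = 52)
O(N, l) = -49 - 22*l + N*l*(25 + l) (O(N, l) = ((l + 25)*N)*l + (-22*l - 49) = ((25 + l)*N)*l + (-49 - 22*l) = (N*(25 + l))*l + (-49 - 22*l) = N*l*(25 + l) + (-49 - 22*l) = -49 - 22*l + N*l*(25 + l))
383 - O(U, 32) = 383 - (-49 - 22*32 + 52*32² + 25*52*32) = 383 - (-49 - 704 + 52*1024 + 41600) = 383 - (-49 - 704 + 53248 + 41600) = 383 - 1*94095 = 383 - 94095 = -93712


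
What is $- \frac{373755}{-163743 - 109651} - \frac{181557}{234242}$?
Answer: $\frac{9478131063}{16010089337} \approx 0.59201$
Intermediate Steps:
$- \frac{373755}{-163743 - 109651} - \frac{181557}{234242} = - \frac{373755}{-273394} - \frac{181557}{234242} = \left(-373755\right) \left(- \frac{1}{273394}\right) - \frac{181557}{234242} = \frac{373755}{273394} - \frac{181557}{234242} = \frac{9478131063}{16010089337}$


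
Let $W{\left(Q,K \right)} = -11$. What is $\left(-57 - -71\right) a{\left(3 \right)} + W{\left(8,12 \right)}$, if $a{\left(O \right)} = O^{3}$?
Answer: $367$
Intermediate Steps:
$\left(-57 - -71\right) a{\left(3 \right)} + W{\left(8,12 \right)} = \left(-57 - -71\right) 3^{3} - 11 = \left(-57 + 71\right) 27 - 11 = 14 \cdot 27 - 11 = 378 - 11 = 367$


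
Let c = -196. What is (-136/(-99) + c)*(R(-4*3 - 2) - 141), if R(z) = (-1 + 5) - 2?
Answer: 2678252/99 ≈ 27053.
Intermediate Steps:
R(z) = 2 (R(z) = 4 - 2 = 2)
(-136/(-99) + c)*(R(-4*3 - 2) - 141) = (-136/(-99) - 196)*(2 - 141) = (-136*(-1/99) - 196)*(-139) = (136/99 - 196)*(-139) = -19268/99*(-139) = 2678252/99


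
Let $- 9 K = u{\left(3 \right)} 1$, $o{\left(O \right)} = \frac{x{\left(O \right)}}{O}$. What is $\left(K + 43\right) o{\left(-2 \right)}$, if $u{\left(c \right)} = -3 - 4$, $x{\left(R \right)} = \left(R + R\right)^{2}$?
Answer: $- \frac{3152}{9} \approx -350.22$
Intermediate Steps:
$x{\left(R \right)} = 4 R^{2}$ ($x{\left(R \right)} = \left(2 R\right)^{2} = 4 R^{2}$)
$o{\left(O \right)} = 4 O$ ($o{\left(O \right)} = \frac{4 O^{2}}{O} = 4 O$)
$u{\left(c \right)} = -7$
$K = \frac{7}{9}$ ($K = - \frac{\left(-7\right) 1}{9} = \left(- \frac{1}{9}\right) \left(-7\right) = \frac{7}{9} \approx 0.77778$)
$\left(K + 43\right) o{\left(-2 \right)} = \left(\frac{7}{9} + 43\right) 4 \left(-2\right) = \frac{394}{9} \left(-8\right) = - \frac{3152}{9}$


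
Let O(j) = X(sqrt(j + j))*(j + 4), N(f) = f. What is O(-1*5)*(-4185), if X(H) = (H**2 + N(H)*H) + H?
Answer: -83700 + 4185*I*sqrt(10) ≈ -83700.0 + 13234.0*I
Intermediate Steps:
X(H) = H + 2*H**2 (X(H) = (H**2 + H*H) + H = (H**2 + H**2) + H = 2*H**2 + H = H + 2*H**2)
O(j) = sqrt(2)*sqrt(j)*(1 + 2*sqrt(2)*sqrt(j))*(4 + j) (O(j) = (sqrt(j + j)*(1 + 2*sqrt(j + j)))*(j + 4) = (sqrt(2*j)*(1 + 2*sqrt(2*j)))*(4 + j) = ((sqrt(2)*sqrt(j))*(1 + 2*(sqrt(2)*sqrt(j))))*(4 + j) = ((sqrt(2)*sqrt(j))*(1 + 2*sqrt(2)*sqrt(j)))*(4 + j) = (sqrt(2)*sqrt(j)*(1 + 2*sqrt(2)*sqrt(j)))*(4 + j) = sqrt(2)*sqrt(j)*(1 + 2*sqrt(2)*sqrt(j))*(4 + j))
O(-1*5)*(-4185) = (sqrt(2)*sqrt(-1*5)*(1 + 2*sqrt(2)*sqrt(-1*5))*(4 - 1*5))*(-4185) = (sqrt(2)*sqrt(-5)*(1 + 2*sqrt(2)*sqrt(-5))*(4 - 5))*(-4185) = (sqrt(2)*(I*sqrt(5))*(1 + 2*sqrt(2)*(I*sqrt(5)))*(-1))*(-4185) = (sqrt(2)*(I*sqrt(5))*(1 + 2*I*sqrt(10))*(-1))*(-4185) = -I*sqrt(10)*(1 + 2*I*sqrt(10))*(-4185) = 4185*I*sqrt(10)*(1 + 2*I*sqrt(10))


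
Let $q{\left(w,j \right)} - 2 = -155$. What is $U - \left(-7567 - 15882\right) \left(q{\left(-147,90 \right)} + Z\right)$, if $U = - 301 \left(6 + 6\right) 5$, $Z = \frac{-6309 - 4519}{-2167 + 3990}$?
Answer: $- \frac{6827200783}{1823} \approx -3.745 \cdot 10^{6}$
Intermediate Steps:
$q{\left(w,j \right)} = -153$ ($q{\left(w,j \right)} = 2 - 155 = -153$)
$Z = - \frac{10828}{1823} \approx -5.9397$
$U = -18060$ ($U = - 301 \cdot 12 \cdot 5 = \left(-301\right) 60 = -18060$)
$U - \left(-7567 - 15882\right) \left(q{\left(-147,90 \right)} + Z\right) = -18060 - \left(-7567 - 15882\right) \left(-153 - \frac{10828}{1823}\right) = -18060 - \left(-23449\right) \left(- \frac{289747}{1823}\right) = -18060 - \frac{6794277403}{1823} = - \frac{6827200783}{1823}$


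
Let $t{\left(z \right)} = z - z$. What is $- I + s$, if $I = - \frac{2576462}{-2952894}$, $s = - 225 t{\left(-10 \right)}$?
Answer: $- \frac{184033}{210921} \approx -0.87252$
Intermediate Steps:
$t{\left(z \right)} = 0$
$s = 0$ ($s = \left(-225\right) 0 = 0$)
$I = \frac{184033}{210921}$ ($I = \left(-2576462\right) \left(- \frac{1}{2952894}\right) = \frac{184033}{210921} \approx 0.87252$)
$- I + s = \left(-1\right) \frac{184033}{210921} + 0 = - \frac{184033}{210921} + 0 = - \frac{184033}{210921}$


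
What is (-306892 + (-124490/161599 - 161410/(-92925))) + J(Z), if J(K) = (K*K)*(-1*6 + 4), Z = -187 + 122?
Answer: -947069217188662/3003317415 ≈ -3.1534e+5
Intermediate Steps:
Z = -65
J(K) = -2*K**2 (J(K) = K**2*(-6 + 4) = K**2*(-2) = -2*K**2)
(-306892 + (-124490/161599 - 161410/(-92925))) + J(Z) = (-306892 + (-124490/161599 - 161410/(-92925))) - 2*(-65)**2 = (-306892 + (-124490*1/161599 - 161410*(-1/92925))) - 2*4225 = (-306892 + (-124490/161599 + 32282/18585)) - 8450 = (-306892 + 2903092268/3003317415) - 8450 = -921691185031912/3003317415 - 8450 = -947069217188662/3003317415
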